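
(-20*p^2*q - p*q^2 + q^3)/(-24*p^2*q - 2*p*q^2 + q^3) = (5*p - q)/(6*p - q)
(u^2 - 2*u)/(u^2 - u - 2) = u/(u + 1)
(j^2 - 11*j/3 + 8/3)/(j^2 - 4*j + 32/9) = 3*(j - 1)/(3*j - 4)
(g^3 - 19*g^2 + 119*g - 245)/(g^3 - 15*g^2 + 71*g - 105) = (g - 7)/(g - 3)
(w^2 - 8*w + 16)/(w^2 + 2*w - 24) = (w - 4)/(w + 6)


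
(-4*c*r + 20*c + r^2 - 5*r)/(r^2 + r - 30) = (-4*c + r)/(r + 6)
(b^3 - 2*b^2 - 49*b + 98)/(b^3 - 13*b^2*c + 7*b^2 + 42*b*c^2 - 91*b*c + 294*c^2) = (b^2 - 9*b + 14)/(b^2 - 13*b*c + 42*c^2)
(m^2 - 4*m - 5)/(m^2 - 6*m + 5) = (m + 1)/(m - 1)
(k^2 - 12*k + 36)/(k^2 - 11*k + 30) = (k - 6)/(k - 5)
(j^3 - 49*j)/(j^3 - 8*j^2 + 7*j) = (j + 7)/(j - 1)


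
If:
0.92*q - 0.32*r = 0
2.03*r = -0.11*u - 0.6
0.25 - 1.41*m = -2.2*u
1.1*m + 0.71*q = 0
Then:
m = 0.07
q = -0.10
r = -0.29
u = -0.07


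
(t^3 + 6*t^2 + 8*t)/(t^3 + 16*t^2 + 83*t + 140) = t*(t + 2)/(t^2 + 12*t + 35)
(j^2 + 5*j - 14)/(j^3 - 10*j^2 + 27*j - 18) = (j^2 + 5*j - 14)/(j^3 - 10*j^2 + 27*j - 18)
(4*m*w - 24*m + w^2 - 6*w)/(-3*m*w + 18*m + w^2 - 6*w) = (4*m + w)/(-3*m + w)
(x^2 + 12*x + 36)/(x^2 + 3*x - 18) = (x + 6)/(x - 3)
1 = 1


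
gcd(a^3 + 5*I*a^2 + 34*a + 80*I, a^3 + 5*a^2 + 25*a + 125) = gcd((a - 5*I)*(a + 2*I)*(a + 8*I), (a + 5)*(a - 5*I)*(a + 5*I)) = a - 5*I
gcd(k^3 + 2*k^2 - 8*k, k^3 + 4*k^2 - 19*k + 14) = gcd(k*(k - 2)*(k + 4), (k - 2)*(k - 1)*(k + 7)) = k - 2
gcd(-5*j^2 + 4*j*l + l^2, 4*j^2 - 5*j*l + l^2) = j - l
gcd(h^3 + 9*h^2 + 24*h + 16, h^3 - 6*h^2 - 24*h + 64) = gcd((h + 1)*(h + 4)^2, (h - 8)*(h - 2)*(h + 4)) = h + 4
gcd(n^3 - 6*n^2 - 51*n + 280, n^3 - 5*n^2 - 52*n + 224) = n^2 - n - 56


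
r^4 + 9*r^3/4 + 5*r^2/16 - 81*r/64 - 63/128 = (r - 3/4)*(r + 1/2)*(r + 3/4)*(r + 7/4)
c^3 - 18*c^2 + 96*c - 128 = (c - 8)^2*(c - 2)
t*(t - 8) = t^2 - 8*t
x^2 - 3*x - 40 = (x - 8)*(x + 5)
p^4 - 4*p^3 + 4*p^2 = p^2*(p - 2)^2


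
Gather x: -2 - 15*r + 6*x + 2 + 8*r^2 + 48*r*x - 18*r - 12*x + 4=8*r^2 - 33*r + x*(48*r - 6) + 4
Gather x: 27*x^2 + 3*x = 27*x^2 + 3*x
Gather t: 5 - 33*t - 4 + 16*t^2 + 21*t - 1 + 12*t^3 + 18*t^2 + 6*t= 12*t^3 + 34*t^2 - 6*t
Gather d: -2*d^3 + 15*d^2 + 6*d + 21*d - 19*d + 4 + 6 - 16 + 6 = -2*d^3 + 15*d^2 + 8*d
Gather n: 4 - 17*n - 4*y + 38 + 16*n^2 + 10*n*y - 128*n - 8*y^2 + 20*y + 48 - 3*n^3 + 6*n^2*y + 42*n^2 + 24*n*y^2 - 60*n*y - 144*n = -3*n^3 + n^2*(6*y + 58) + n*(24*y^2 - 50*y - 289) - 8*y^2 + 16*y + 90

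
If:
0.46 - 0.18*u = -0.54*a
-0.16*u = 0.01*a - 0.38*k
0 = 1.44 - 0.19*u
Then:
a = 1.67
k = 3.24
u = 7.58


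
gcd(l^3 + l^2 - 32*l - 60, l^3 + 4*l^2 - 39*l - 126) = l - 6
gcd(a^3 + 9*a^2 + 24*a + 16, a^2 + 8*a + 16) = a^2 + 8*a + 16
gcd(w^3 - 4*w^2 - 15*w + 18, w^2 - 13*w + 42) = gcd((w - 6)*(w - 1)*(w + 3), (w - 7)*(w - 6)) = w - 6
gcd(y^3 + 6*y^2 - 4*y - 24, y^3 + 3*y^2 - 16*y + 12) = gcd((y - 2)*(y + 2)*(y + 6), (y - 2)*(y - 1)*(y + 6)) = y^2 + 4*y - 12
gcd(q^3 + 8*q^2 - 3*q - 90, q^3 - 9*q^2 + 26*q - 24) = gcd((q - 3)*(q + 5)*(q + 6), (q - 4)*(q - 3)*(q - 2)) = q - 3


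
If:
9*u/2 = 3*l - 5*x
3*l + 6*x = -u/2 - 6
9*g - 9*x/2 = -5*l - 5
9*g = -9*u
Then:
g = -96/107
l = -26/107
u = 96/107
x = -102/107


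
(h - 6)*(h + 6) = h^2 - 36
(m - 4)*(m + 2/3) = m^2 - 10*m/3 - 8/3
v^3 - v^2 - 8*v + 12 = (v - 2)^2*(v + 3)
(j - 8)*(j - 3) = j^2 - 11*j + 24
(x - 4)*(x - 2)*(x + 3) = x^3 - 3*x^2 - 10*x + 24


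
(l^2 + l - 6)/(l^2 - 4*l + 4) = (l + 3)/(l - 2)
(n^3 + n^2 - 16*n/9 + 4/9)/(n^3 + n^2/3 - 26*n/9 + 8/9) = (3*n - 2)/(3*n - 4)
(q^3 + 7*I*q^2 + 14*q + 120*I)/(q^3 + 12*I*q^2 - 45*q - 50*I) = (q^2 + 2*I*q + 24)/(q^2 + 7*I*q - 10)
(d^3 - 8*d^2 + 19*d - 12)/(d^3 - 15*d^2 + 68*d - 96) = (d - 1)/(d - 8)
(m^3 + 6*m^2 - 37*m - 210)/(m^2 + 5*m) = m + 1 - 42/m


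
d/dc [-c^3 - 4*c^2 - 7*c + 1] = -3*c^2 - 8*c - 7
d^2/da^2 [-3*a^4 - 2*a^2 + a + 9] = -36*a^2 - 4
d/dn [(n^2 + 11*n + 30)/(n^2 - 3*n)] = 2*(-7*n^2 - 30*n + 45)/(n^2*(n^2 - 6*n + 9))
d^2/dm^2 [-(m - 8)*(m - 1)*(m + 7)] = 4 - 6*m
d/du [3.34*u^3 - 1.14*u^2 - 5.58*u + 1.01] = 10.02*u^2 - 2.28*u - 5.58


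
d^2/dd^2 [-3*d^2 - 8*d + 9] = -6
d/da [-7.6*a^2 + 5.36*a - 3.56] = 5.36 - 15.2*a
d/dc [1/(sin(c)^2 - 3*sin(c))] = (3 - 2*sin(c))*cos(c)/((sin(c) - 3)^2*sin(c)^2)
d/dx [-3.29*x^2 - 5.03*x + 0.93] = -6.58*x - 5.03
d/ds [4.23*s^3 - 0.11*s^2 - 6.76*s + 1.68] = 12.69*s^2 - 0.22*s - 6.76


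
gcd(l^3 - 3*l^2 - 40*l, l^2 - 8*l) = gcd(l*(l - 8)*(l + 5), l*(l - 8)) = l^2 - 8*l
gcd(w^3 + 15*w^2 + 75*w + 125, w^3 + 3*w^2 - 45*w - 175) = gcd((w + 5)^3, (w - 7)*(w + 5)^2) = w^2 + 10*w + 25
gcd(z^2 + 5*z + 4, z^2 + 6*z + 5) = z + 1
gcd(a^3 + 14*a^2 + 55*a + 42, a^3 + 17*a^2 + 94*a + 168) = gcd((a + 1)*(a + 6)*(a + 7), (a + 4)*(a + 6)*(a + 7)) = a^2 + 13*a + 42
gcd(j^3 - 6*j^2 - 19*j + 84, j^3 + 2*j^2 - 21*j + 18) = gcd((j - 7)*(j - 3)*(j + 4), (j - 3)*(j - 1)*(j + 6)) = j - 3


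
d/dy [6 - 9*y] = -9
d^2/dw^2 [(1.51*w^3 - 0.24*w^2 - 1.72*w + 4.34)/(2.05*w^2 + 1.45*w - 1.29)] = (-7.105427357601e-15*w^5 - 1.77635683940025e-14*w^4 + 1.30614000000001*w^3 + 88.67829*w^2 + 65.189406*w + 33.970672)/(8.615125*w^6 + 18.280875*w^5 - 3.3333*w^4 - 19.958525*w^3 + 2.09754*w^2 + 7.238835*w - 2.146689)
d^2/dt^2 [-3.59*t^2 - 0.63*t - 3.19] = -7.18000000000000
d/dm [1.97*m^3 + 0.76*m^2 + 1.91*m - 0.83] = 5.91*m^2 + 1.52*m + 1.91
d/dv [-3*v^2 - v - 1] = -6*v - 1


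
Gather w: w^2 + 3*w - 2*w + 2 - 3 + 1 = w^2 + w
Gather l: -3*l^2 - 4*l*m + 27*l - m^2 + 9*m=-3*l^2 + l*(27 - 4*m) - m^2 + 9*m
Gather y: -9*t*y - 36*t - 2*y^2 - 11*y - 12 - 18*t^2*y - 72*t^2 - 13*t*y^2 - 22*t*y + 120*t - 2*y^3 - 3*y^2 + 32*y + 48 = -72*t^2 + 84*t - 2*y^3 + y^2*(-13*t - 5) + y*(-18*t^2 - 31*t + 21) + 36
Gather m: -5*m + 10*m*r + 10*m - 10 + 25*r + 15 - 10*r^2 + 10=m*(10*r + 5) - 10*r^2 + 25*r + 15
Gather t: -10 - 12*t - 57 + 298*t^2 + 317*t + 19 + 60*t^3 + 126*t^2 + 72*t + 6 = 60*t^3 + 424*t^2 + 377*t - 42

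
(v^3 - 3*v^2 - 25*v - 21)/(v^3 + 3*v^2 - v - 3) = (v - 7)/(v - 1)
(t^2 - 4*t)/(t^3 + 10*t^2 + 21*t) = (t - 4)/(t^2 + 10*t + 21)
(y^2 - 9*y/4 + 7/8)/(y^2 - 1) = (8*y^2 - 18*y + 7)/(8*(y^2 - 1))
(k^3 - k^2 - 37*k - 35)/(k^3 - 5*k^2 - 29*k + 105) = (k + 1)/(k - 3)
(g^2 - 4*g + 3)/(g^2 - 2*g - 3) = (g - 1)/(g + 1)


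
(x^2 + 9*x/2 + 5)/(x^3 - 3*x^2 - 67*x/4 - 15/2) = 2*(x + 2)/(2*x^2 - 11*x - 6)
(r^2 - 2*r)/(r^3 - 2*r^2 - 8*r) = (2 - r)/(-r^2 + 2*r + 8)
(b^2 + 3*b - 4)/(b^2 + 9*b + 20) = (b - 1)/(b + 5)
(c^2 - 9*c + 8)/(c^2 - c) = (c - 8)/c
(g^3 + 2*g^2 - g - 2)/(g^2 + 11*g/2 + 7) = 2*(g^2 - 1)/(2*g + 7)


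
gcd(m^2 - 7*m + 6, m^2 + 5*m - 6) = m - 1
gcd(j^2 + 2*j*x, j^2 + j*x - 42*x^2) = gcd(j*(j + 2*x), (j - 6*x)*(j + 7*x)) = 1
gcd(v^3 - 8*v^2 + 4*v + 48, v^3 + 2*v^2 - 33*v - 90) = v - 6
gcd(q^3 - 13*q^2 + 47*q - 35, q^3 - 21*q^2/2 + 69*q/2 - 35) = q - 5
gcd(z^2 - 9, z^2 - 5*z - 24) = z + 3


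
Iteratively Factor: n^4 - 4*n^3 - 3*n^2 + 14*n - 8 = (n + 2)*(n^3 - 6*n^2 + 9*n - 4) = (n - 1)*(n + 2)*(n^2 - 5*n + 4) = (n - 1)^2*(n + 2)*(n - 4)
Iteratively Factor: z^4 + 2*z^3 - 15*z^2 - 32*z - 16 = (z + 4)*(z^3 - 2*z^2 - 7*z - 4) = (z - 4)*(z + 4)*(z^2 + 2*z + 1) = (z - 4)*(z + 1)*(z + 4)*(z + 1)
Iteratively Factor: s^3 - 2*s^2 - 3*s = (s + 1)*(s^2 - 3*s) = s*(s + 1)*(s - 3)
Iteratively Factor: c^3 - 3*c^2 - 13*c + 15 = (c - 5)*(c^2 + 2*c - 3) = (c - 5)*(c + 3)*(c - 1)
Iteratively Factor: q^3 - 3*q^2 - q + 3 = (q + 1)*(q^2 - 4*q + 3) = (q - 3)*(q + 1)*(q - 1)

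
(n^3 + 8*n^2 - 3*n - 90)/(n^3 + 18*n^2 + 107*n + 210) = (n - 3)/(n + 7)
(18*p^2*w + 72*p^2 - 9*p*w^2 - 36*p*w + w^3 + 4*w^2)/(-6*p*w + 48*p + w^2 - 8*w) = (-3*p*w - 12*p + w^2 + 4*w)/(w - 8)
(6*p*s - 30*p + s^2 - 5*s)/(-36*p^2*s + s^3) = (5 - s)/(s*(6*p - s))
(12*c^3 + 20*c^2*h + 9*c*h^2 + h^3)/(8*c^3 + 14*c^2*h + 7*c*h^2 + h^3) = (6*c + h)/(4*c + h)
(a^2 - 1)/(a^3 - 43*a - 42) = (a - 1)/(a^2 - a - 42)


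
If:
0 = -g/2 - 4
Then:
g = -8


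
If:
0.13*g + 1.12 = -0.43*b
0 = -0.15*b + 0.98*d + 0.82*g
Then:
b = -0.302325581395349*g - 2.6046511627907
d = -0.883009017560513*g - 0.398671096345515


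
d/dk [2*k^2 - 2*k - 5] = 4*k - 2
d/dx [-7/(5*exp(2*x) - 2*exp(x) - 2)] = (70*exp(x) - 14)*exp(x)/(-5*exp(2*x) + 2*exp(x) + 2)^2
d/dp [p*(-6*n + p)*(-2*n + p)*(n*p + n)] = n*(24*n^2*p + 12*n^2 - 24*n*p^2 - 16*n*p + 4*p^3 + 3*p^2)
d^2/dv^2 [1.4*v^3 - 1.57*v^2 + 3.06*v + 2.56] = 8.4*v - 3.14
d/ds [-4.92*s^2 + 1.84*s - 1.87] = 1.84 - 9.84*s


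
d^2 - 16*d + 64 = (d - 8)^2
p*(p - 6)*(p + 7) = p^3 + p^2 - 42*p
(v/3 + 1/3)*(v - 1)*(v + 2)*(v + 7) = v^4/3 + 3*v^3 + 13*v^2/3 - 3*v - 14/3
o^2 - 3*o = o*(o - 3)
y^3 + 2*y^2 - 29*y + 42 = (y - 3)*(y - 2)*(y + 7)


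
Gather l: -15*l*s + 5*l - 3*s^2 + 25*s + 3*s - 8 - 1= l*(5 - 15*s) - 3*s^2 + 28*s - 9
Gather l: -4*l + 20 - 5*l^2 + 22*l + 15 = -5*l^2 + 18*l + 35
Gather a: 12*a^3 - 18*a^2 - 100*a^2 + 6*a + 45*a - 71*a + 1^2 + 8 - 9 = 12*a^3 - 118*a^2 - 20*a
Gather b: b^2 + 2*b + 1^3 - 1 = b^2 + 2*b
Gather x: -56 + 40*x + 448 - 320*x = 392 - 280*x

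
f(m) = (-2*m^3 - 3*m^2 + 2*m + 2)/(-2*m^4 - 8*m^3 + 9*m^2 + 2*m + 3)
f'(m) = (-6*m^2 - 6*m + 2)/(-2*m^4 - 8*m^3 + 9*m^2 + 2*m + 3) + (-2*m^3 - 3*m^2 + 2*m + 2)*(8*m^3 + 24*m^2 - 18*m - 2)/(-2*m^4 - 8*m^3 + 9*m^2 + 2*m + 3)^2 = 2*(-2*m^6 - 6*m^5 - 15*m^4 + 20*m^3 + 3*m^2 - 27*m + 1)/(4*m^8 + 32*m^7 + 28*m^6 - 152*m^5 + 37*m^4 - 12*m^3 + 58*m^2 + 12*m + 9)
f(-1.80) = 0.01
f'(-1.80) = -0.12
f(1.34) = 1.43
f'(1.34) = -9.08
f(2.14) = 0.38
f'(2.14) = -0.24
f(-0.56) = 0.05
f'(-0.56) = 0.71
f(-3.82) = 0.42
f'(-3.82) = -0.51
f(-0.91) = -0.06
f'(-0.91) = 0.06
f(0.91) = -0.04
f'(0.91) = -1.78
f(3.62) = 0.21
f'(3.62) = -0.06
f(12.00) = 0.07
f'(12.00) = -0.00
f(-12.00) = -0.11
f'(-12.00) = -0.01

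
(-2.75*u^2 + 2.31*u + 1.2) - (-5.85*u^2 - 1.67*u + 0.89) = 3.1*u^2 + 3.98*u + 0.31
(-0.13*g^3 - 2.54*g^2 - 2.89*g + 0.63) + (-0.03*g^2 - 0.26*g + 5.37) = -0.13*g^3 - 2.57*g^2 - 3.15*g + 6.0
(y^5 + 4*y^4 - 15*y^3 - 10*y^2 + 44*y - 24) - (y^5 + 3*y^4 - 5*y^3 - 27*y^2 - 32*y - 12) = y^4 - 10*y^3 + 17*y^2 + 76*y - 12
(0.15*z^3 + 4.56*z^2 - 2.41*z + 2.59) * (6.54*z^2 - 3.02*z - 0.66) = 0.981*z^5 + 29.3694*z^4 - 29.6316*z^3 + 21.2072*z^2 - 6.2312*z - 1.7094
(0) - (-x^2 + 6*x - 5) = x^2 - 6*x + 5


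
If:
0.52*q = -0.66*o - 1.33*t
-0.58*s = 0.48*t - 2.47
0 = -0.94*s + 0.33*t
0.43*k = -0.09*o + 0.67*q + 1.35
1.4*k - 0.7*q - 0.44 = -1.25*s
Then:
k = -3.06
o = -3.75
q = -4.48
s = 1.27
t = 3.61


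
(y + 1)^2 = y^2 + 2*y + 1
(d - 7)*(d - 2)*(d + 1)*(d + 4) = d^4 - 4*d^3 - 27*d^2 + 34*d + 56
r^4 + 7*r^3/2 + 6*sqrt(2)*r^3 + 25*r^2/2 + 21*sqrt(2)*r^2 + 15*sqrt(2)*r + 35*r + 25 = (r + 1)*(r + 5/2)*(r + sqrt(2))*(r + 5*sqrt(2))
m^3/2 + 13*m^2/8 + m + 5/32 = (m/2 + 1/4)*(m + 1/4)*(m + 5/2)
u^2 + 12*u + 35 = (u + 5)*(u + 7)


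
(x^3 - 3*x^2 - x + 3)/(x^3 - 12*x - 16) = (-x^3 + 3*x^2 + x - 3)/(-x^3 + 12*x + 16)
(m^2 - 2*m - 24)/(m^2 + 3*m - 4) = (m - 6)/(m - 1)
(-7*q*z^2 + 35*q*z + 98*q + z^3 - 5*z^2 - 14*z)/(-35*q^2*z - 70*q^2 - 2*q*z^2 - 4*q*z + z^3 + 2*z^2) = (z - 7)/(5*q + z)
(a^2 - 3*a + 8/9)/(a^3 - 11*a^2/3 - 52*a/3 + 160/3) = (a - 1/3)/(a^2 - a - 20)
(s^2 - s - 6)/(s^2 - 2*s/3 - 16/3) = 3*(s - 3)/(3*s - 8)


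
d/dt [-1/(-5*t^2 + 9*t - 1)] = (9 - 10*t)/(5*t^2 - 9*t + 1)^2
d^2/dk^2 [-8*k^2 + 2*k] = -16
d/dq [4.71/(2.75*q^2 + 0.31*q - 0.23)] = (-25.905*q - 1.4601)/(2.75*q^2 + 0.31*q - 0.23)^2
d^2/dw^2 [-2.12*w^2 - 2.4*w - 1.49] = -4.24000000000000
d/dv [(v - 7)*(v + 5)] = 2*v - 2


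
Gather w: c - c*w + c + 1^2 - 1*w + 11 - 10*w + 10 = 2*c + w*(-c - 11) + 22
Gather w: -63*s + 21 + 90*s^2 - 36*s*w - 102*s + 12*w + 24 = 90*s^2 - 165*s + w*(12 - 36*s) + 45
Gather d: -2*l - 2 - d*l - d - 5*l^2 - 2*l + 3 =d*(-l - 1) - 5*l^2 - 4*l + 1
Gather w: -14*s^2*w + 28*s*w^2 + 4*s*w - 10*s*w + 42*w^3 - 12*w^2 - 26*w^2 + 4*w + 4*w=42*w^3 + w^2*(28*s - 38) + w*(-14*s^2 - 6*s + 8)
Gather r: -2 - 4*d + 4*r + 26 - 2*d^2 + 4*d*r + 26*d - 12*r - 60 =-2*d^2 + 22*d + r*(4*d - 8) - 36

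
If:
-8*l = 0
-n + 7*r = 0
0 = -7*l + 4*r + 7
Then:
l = 0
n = -49/4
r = -7/4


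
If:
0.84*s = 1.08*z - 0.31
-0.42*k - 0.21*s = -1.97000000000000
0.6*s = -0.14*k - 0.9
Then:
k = 6.16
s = -2.94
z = -2.00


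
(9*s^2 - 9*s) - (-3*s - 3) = 9*s^2 - 6*s + 3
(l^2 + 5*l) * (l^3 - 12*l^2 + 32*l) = l^5 - 7*l^4 - 28*l^3 + 160*l^2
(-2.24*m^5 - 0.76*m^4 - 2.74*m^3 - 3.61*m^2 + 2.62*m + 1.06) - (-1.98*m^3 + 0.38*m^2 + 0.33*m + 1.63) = -2.24*m^5 - 0.76*m^4 - 0.76*m^3 - 3.99*m^2 + 2.29*m - 0.57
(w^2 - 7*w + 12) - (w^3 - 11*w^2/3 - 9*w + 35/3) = -w^3 + 14*w^2/3 + 2*w + 1/3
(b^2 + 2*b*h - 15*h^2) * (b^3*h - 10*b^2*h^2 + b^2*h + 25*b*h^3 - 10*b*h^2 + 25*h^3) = b^5*h - 8*b^4*h^2 + b^4*h - 10*b^3*h^3 - 8*b^3*h^2 + 200*b^2*h^4 - 10*b^2*h^3 - 375*b*h^5 + 200*b*h^4 - 375*h^5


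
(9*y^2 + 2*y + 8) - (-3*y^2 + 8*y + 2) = 12*y^2 - 6*y + 6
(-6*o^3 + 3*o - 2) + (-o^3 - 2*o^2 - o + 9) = -7*o^3 - 2*o^2 + 2*o + 7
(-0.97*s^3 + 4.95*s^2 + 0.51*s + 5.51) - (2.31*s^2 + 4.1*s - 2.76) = -0.97*s^3 + 2.64*s^2 - 3.59*s + 8.27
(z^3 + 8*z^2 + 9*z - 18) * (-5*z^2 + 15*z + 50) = -5*z^5 - 25*z^4 + 125*z^3 + 625*z^2 + 180*z - 900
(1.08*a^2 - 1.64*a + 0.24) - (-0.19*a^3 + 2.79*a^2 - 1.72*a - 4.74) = 0.19*a^3 - 1.71*a^2 + 0.0800000000000001*a + 4.98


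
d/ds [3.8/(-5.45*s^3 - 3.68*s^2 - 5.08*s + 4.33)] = (62.13*s^2 + 27.968*s + 19.304)/(5.45*s^3 + 3.68*s^2 + 5.08*s - 4.33)^2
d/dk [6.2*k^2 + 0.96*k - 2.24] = 12.4*k + 0.96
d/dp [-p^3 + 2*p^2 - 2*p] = -3*p^2 + 4*p - 2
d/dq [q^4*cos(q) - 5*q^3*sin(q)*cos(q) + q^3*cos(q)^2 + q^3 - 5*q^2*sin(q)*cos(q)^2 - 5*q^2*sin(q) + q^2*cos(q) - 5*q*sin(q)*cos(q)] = -q^4*sin(q) - q^3*sin(2*q) + 4*q^3*cos(q) - 5*q^3*cos(2*q) - q^2*sin(q) - 15*q^2*sin(2*q)/2 - 25*q^2*cos(q)/4 + 3*q^2*cos(2*q)/2 - 15*q^2*cos(3*q)/4 + 9*q^2/2 - 25*q*sin(q)/2 - 5*q*sin(3*q)/2 + 2*q*cos(q) - 5*q*cos(2*q) - 5*sin(2*q)/2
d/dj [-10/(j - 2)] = 10/(j - 2)^2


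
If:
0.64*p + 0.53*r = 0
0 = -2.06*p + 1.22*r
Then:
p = 0.00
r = 0.00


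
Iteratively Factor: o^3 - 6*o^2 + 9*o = (o)*(o^2 - 6*o + 9) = o*(o - 3)*(o - 3)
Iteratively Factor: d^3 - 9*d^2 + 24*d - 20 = (d - 2)*(d^2 - 7*d + 10) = (d - 2)^2*(d - 5)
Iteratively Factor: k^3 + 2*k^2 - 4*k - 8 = (k + 2)*(k^2 - 4) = (k - 2)*(k + 2)*(k + 2)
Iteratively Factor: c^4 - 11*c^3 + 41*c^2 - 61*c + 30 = (c - 2)*(c^3 - 9*c^2 + 23*c - 15) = (c - 5)*(c - 2)*(c^2 - 4*c + 3) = (c - 5)*(c - 3)*(c - 2)*(c - 1)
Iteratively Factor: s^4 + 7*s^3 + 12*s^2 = (s + 3)*(s^3 + 4*s^2) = (s + 3)*(s + 4)*(s^2) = s*(s + 3)*(s + 4)*(s)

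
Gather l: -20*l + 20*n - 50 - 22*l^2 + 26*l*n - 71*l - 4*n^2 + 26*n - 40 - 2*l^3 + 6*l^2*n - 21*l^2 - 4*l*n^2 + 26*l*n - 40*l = -2*l^3 + l^2*(6*n - 43) + l*(-4*n^2 + 52*n - 131) - 4*n^2 + 46*n - 90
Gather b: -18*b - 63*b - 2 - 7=-81*b - 9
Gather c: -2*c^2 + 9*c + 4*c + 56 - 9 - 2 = -2*c^2 + 13*c + 45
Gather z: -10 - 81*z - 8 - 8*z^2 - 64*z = -8*z^2 - 145*z - 18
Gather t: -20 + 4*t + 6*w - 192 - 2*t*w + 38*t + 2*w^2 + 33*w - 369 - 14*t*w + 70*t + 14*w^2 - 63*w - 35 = t*(112 - 16*w) + 16*w^2 - 24*w - 616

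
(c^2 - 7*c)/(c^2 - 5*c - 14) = c/(c + 2)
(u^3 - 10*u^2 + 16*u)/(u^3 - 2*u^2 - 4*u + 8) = u*(u - 8)/(u^2 - 4)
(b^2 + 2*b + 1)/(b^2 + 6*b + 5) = (b + 1)/(b + 5)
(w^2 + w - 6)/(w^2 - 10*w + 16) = (w + 3)/(w - 8)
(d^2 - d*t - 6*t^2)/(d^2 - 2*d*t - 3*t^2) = (d + 2*t)/(d + t)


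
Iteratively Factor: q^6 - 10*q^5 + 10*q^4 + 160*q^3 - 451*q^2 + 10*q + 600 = (q - 5)*(q^5 - 5*q^4 - 15*q^3 + 85*q^2 - 26*q - 120) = (q - 5)*(q - 3)*(q^4 - 2*q^3 - 21*q^2 + 22*q + 40) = (q - 5)^2*(q - 3)*(q^3 + 3*q^2 - 6*q - 8) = (q - 5)^2*(q - 3)*(q + 1)*(q^2 + 2*q - 8) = (q - 5)^2*(q - 3)*(q + 1)*(q + 4)*(q - 2)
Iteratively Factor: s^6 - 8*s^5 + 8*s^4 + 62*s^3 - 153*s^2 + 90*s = (s - 2)*(s^5 - 6*s^4 - 4*s^3 + 54*s^2 - 45*s) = (s - 2)*(s + 3)*(s^4 - 9*s^3 + 23*s^2 - 15*s) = s*(s - 2)*(s + 3)*(s^3 - 9*s^2 + 23*s - 15) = s*(s - 5)*(s - 2)*(s + 3)*(s^2 - 4*s + 3) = s*(s - 5)*(s - 2)*(s - 1)*(s + 3)*(s - 3)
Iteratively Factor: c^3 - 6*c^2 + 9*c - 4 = (c - 4)*(c^2 - 2*c + 1) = (c - 4)*(c - 1)*(c - 1)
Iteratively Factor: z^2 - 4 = (z + 2)*(z - 2)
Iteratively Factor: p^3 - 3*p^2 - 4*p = (p + 1)*(p^2 - 4*p) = (p - 4)*(p + 1)*(p)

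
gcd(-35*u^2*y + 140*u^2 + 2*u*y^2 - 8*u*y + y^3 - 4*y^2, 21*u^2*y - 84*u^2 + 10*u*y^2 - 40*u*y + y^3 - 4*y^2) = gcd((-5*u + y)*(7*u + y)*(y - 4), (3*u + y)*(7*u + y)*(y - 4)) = 7*u*y - 28*u + y^2 - 4*y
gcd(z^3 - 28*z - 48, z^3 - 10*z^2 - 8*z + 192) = z^2 - 2*z - 24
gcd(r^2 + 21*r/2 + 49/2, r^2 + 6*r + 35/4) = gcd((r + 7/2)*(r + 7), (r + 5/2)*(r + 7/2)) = r + 7/2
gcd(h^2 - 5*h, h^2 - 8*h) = h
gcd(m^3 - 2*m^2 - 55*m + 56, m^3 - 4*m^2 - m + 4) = m - 1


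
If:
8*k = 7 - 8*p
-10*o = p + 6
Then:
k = 7/8 - p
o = -p/10 - 3/5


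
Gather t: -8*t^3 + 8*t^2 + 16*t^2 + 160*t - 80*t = -8*t^3 + 24*t^2 + 80*t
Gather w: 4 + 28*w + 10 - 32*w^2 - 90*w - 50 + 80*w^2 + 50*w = 48*w^2 - 12*w - 36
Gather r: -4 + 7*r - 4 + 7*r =14*r - 8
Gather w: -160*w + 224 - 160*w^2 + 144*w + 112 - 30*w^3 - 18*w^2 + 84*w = -30*w^3 - 178*w^2 + 68*w + 336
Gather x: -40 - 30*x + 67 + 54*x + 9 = 24*x + 36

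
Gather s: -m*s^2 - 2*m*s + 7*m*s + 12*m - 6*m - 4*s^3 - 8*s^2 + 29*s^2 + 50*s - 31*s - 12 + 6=6*m - 4*s^3 + s^2*(21 - m) + s*(5*m + 19) - 6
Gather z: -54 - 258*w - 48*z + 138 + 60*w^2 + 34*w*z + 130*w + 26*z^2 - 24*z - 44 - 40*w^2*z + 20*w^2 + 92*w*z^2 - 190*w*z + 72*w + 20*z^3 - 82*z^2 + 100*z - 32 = 80*w^2 - 56*w + 20*z^3 + z^2*(92*w - 56) + z*(-40*w^2 - 156*w + 28) + 8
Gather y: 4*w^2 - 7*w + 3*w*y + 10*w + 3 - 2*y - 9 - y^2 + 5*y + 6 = 4*w^2 + 3*w - y^2 + y*(3*w + 3)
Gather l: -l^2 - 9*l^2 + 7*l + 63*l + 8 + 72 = -10*l^2 + 70*l + 80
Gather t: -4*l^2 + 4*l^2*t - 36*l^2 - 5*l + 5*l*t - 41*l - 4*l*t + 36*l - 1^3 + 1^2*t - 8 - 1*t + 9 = -40*l^2 - 10*l + t*(4*l^2 + l)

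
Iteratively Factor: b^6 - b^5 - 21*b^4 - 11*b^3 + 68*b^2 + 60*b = (b + 1)*(b^5 - 2*b^4 - 19*b^3 + 8*b^2 + 60*b) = (b + 1)*(b + 3)*(b^4 - 5*b^3 - 4*b^2 + 20*b) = b*(b + 1)*(b + 3)*(b^3 - 5*b^2 - 4*b + 20) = b*(b + 1)*(b + 2)*(b + 3)*(b^2 - 7*b + 10) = b*(b - 5)*(b + 1)*(b + 2)*(b + 3)*(b - 2)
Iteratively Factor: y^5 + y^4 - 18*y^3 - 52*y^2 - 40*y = (y)*(y^4 + y^3 - 18*y^2 - 52*y - 40) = y*(y + 2)*(y^3 - y^2 - 16*y - 20) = y*(y - 5)*(y + 2)*(y^2 + 4*y + 4) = y*(y - 5)*(y + 2)^2*(y + 2)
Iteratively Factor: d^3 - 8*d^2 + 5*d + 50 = (d + 2)*(d^2 - 10*d + 25) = (d - 5)*(d + 2)*(d - 5)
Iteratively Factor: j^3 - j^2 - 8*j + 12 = (j - 2)*(j^2 + j - 6) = (j - 2)*(j + 3)*(j - 2)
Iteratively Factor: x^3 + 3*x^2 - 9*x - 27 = (x + 3)*(x^2 - 9) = (x - 3)*(x + 3)*(x + 3)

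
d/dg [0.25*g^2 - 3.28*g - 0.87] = 0.5*g - 3.28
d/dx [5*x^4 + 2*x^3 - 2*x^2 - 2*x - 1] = 20*x^3 + 6*x^2 - 4*x - 2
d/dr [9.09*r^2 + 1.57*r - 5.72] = 18.18*r + 1.57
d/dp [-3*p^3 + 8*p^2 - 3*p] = -9*p^2 + 16*p - 3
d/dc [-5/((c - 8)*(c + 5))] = 5*(2*c - 3)/((c - 8)^2*(c + 5)^2)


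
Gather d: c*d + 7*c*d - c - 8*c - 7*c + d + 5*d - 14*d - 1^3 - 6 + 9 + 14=-16*c + d*(8*c - 8) + 16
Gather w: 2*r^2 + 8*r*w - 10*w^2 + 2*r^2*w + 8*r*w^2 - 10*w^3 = 2*r^2 - 10*w^3 + w^2*(8*r - 10) + w*(2*r^2 + 8*r)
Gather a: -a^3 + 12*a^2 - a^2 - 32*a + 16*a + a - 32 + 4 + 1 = -a^3 + 11*a^2 - 15*a - 27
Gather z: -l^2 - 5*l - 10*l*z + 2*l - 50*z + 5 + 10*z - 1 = -l^2 - 3*l + z*(-10*l - 40) + 4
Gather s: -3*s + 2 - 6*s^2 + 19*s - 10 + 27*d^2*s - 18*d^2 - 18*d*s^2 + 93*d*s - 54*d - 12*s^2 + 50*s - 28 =-18*d^2 - 54*d + s^2*(-18*d - 18) + s*(27*d^2 + 93*d + 66) - 36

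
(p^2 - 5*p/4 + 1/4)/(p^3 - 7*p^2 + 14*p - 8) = (p - 1/4)/(p^2 - 6*p + 8)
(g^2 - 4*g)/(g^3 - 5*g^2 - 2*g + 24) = g/(g^2 - g - 6)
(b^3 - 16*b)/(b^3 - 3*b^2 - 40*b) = (16 - b^2)/(-b^2 + 3*b + 40)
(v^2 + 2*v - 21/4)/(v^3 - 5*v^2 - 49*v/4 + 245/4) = (2*v - 3)/(2*v^2 - 17*v + 35)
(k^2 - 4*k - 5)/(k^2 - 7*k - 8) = (k - 5)/(k - 8)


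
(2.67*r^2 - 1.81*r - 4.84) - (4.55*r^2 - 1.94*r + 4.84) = -1.88*r^2 + 0.13*r - 9.68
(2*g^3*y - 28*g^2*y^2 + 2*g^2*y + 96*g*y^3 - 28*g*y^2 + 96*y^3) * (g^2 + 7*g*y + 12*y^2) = 2*g^5*y - 14*g^4*y^2 + 2*g^4*y - 76*g^3*y^3 - 14*g^3*y^2 + 336*g^2*y^4 - 76*g^2*y^3 + 1152*g*y^5 + 336*g*y^4 + 1152*y^5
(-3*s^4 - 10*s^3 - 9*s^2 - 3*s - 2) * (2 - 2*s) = 6*s^5 + 14*s^4 - 2*s^3 - 12*s^2 - 2*s - 4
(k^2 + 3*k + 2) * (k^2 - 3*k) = k^4 - 7*k^2 - 6*k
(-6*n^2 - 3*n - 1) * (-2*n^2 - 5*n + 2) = 12*n^4 + 36*n^3 + 5*n^2 - n - 2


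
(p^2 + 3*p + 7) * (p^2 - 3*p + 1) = p^4 - p^2 - 18*p + 7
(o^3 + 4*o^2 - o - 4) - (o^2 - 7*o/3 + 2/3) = o^3 + 3*o^2 + 4*o/3 - 14/3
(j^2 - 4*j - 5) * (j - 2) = j^3 - 6*j^2 + 3*j + 10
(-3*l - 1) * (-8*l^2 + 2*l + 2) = 24*l^3 + 2*l^2 - 8*l - 2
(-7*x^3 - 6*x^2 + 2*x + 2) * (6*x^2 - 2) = -42*x^5 - 36*x^4 + 26*x^3 + 24*x^2 - 4*x - 4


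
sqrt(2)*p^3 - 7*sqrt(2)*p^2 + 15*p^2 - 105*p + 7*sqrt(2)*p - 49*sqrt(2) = (p - 7)*(p + 7*sqrt(2))*(sqrt(2)*p + 1)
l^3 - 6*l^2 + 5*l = l*(l - 5)*(l - 1)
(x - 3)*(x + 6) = x^2 + 3*x - 18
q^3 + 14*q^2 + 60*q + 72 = (q + 2)*(q + 6)^2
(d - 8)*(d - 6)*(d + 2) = d^3 - 12*d^2 + 20*d + 96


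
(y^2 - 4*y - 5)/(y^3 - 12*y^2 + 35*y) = (y + 1)/(y*(y - 7))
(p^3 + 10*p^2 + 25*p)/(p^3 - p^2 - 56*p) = (p^2 + 10*p + 25)/(p^2 - p - 56)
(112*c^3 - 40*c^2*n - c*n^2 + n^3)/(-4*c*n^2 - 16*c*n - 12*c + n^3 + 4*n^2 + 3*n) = (-28*c^2 + 3*c*n + n^2)/(n^2 + 4*n + 3)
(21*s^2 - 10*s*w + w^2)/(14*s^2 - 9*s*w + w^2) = (3*s - w)/(2*s - w)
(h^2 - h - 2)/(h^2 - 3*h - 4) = (h - 2)/(h - 4)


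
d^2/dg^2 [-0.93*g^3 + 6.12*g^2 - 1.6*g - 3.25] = 12.24 - 5.58*g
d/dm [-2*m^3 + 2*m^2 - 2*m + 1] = -6*m^2 + 4*m - 2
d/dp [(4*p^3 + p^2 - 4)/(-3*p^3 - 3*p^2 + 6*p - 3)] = (-3*p^4 + 16*p^3 - 22*p^2 - 10*p + 8)/(3*(p^6 + 2*p^5 - 3*p^4 - 2*p^3 + 6*p^2 - 4*p + 1))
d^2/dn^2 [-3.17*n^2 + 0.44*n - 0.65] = -6.34000000000000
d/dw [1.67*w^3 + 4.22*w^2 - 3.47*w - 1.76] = 5.01*w^2 + 8.44*w - 3.47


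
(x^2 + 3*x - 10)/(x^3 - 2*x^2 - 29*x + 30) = (x - 2)/(x^2 - 7*x + 6)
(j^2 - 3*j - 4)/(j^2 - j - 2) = (j - 4)/(j - 2)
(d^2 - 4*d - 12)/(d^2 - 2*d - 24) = (d + 2)/(d + 4)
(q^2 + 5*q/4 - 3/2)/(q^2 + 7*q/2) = (4*q^2 + 5*q - 6)/(2*q*(2*q + 7))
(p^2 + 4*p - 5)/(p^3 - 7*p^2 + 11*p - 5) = (p + 5)/(p^2 - 6*p + 5)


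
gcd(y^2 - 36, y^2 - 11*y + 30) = y - 6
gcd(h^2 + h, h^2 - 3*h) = h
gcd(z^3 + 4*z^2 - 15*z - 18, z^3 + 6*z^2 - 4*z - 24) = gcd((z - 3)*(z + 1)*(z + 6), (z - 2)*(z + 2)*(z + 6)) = z + 6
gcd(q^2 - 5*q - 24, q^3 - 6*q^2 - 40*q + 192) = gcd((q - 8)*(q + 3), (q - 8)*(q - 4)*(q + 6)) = q - 8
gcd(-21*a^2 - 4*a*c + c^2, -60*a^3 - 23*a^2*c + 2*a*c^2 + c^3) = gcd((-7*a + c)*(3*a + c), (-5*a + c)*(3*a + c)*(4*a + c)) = 3*a + c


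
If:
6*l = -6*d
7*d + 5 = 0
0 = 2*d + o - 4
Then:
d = -5/7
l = 5/7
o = 38/7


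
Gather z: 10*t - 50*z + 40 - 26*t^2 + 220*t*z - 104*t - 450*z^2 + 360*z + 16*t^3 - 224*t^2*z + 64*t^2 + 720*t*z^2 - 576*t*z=16*t^3 + 38*t^2 - 94*t + z^2*(720*t - 450) + z*(-224*t^2 - 356*t + 310) + 40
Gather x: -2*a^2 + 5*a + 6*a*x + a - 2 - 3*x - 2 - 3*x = -2*a^2 + 6*a + x*(6*a - 6) - 4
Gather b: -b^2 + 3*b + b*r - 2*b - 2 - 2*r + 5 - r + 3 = -b^2 + b*(r + 1) - 3*r + 6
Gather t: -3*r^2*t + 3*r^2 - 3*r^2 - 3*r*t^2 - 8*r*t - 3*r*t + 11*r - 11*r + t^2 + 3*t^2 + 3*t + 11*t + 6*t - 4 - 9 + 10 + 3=t^2*(4 - 3*r) + t*(-3*r^2 - 11*r + 20)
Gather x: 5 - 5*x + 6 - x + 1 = 12 - 6*x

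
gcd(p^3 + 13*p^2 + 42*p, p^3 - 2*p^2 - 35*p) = p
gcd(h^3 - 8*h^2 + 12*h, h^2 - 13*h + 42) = h - 6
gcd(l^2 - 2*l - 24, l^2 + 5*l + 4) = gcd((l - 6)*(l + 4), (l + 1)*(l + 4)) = l + 4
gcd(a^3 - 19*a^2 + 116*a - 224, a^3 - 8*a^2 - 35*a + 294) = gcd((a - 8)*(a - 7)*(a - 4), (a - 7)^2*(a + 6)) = a - 7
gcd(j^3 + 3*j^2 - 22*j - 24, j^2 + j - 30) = j + 6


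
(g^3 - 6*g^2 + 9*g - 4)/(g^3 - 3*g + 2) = (g - 4)/(g + 2)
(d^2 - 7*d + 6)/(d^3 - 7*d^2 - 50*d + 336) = (d - 1)/(d^2 - d - 56)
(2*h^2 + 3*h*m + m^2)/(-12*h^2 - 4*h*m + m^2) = (-h - m)/(6*h - m)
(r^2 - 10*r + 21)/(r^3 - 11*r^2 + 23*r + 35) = (r - 3)/(r^2 - 4*r - 5)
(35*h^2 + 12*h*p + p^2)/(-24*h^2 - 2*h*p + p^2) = (35*h^2 + 12*h*p + p^2)/(-24*h^2 - 2*h*p + p^2)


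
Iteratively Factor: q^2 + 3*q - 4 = (q + 4)*(q - 1)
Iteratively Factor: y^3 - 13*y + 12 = (y - 1)*(y^2 + y - 12) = (y - 1)*(y + 4)*(y - 3)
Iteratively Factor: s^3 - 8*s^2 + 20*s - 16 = (s - 2)*(s^2 - 6*s + 8) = (s - 4)*(s - 2)*(s - 2)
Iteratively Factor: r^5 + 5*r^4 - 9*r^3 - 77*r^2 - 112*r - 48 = (r + 4)*(r^4 + r^3 - 13*r^2 - 25*r - 12) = (r + 3)*(r + 4)*(r^3 - 2*r^2 - 7*r - 4) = (r - 4)*(r + 3)*(r + 4)*(r^2 + 2*r + 1) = (r - 4)*(r + 1)*(r + 3)*(r + 4)*(r + 1)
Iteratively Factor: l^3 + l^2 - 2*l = (l - 1)*(l^2 + 2*l) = l*(l - 1)*(l + 2)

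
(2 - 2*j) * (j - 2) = -2*j^2 + 6*j - 4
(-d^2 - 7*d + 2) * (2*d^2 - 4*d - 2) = -2*d^4 - 10*d^3 + 34*d^2 + 6*d - 4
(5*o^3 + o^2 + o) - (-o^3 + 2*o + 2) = 6*o^3 + o^2 - o - 2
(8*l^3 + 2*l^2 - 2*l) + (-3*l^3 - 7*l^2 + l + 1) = 5*l^3 - 5*l^2 - l + 1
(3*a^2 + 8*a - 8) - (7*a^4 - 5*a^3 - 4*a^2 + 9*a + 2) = -7*a^4 + 5*a^3 + 7*a^2 - a - 10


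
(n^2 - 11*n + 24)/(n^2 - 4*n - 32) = (n - 3)/(n + 4)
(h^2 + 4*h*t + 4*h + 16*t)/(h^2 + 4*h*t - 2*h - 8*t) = (h + 4)/(h - 2)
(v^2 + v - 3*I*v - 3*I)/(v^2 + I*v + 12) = (v + 1)/(v + 4*I)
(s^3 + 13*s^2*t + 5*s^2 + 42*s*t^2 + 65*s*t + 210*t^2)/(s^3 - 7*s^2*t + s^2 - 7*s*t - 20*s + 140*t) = (s^2 + 13*s*t + 42*t^2)/(s^2 - 7*s*t - 4*s + 28*t)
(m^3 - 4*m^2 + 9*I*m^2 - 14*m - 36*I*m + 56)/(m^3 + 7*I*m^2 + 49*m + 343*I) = (m^2 + 2*m*(-2 + I) - 8*I)/(m^2 + 49)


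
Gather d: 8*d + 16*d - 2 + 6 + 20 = 24*d + 24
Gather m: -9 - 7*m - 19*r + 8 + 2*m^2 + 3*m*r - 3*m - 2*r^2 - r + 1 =2*m^2 + m*(3*r - 10) - 2*r^2 - 20*r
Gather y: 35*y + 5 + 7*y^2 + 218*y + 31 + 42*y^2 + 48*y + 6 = 49*y^2 + 301*y + 42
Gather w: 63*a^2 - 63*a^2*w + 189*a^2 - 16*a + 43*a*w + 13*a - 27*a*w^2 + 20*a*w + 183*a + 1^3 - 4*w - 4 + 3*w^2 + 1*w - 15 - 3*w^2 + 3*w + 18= 252*a^2 - 27*a*w^2 + 180*a + w*(-63*a^2 + 63*a)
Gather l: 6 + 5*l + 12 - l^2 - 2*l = -l^2 + 3*l + 18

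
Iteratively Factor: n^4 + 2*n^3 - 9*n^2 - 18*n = (n)*(n^3 + 2*n^2 - 9*n - 18) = n*(n + 2)*(n^2 - 9) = n*(n + 2)*(n + 3)*(n - 3)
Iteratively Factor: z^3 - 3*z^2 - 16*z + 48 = (z + 4)*(z^2 - 7*z + 12) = (z - 3)*(z + 4)*(z - 4)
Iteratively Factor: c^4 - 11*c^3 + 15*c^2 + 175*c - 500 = (c - 5)*(c^3 - 6*c^2 - 15*c + 100) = (c - 5)^2*(c^2 - c - 20) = (c - 5)^2*(c + 4)*(c - 5)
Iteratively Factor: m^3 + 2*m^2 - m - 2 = (m + 2)*(m^2 - 1) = (m + 1)*(m + 2)*(m - 1)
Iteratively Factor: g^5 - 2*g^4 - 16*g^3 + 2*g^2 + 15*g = (g - 5)*(g^4 + 3*g^3 - g^2 - 3*g) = (g - 5)*(g + 3)*(g^3 - g) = (g - 5)*(g + 1)*(g + 3)*(g^2 - g) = g*(g - 5)*(g + 1)*(g + 3)*(g - 1)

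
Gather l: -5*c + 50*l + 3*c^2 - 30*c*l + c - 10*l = 3*c^2 - 4*c + l*(40 - 30*c)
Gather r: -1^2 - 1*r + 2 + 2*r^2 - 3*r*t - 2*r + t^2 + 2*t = 2*r^2 + r*(-3*t - 3) + t^2 + 2*t + 1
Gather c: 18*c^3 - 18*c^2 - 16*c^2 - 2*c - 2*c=18*c^3 - 34*c^2 - 4*c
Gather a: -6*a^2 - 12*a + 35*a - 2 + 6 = -6*a^2 + 23*a + 4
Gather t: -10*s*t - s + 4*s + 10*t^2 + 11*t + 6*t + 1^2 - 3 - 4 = 3*s + 10*t^2 + t*(17 - 10*s) - 6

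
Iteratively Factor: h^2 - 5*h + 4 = (h - 1)*(h - 4)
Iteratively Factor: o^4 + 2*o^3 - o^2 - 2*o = (o + 1)*(o^3 + o^2 - 2*o) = o*(o + 1)*(o^2 + o - 2) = o*(o - 1)*(o + 1)*(o + 2)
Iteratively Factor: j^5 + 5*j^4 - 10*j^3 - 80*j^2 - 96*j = (j + 2)*(j^4 + 3*j^3 - 16*j^2 - 48*j) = (j + 2)*(j + 4)*(j^3 - j^2 - 12*j) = j*(j + 2)*(j + 4)*(j^2 - j - 12) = j*(j + 2)*(j + 3)*(j + 4)*(j - 4)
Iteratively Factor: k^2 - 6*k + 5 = (k - 1)*(k - 5)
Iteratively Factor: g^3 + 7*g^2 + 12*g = (g + 4)*(g^2 + 3*g) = g*(g + 4)*(g + 3)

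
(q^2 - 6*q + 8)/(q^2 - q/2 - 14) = 2*(q - 2)/(2*q + 7)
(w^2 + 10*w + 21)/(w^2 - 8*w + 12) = (w^2 + 10*w + 21)/(w^2 - 8*w + 12)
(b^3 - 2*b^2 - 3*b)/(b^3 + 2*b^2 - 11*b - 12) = b/(b + 4)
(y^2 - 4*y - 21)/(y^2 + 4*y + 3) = (y - 7)/(y + 1)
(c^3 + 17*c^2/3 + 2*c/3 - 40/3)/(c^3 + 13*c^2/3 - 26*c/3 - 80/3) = (3*c - 4)/(3*c - 8)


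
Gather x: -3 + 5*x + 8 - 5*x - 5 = 0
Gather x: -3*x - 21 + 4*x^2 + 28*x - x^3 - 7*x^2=-x^3 - 3*x^2 + 25*x - 21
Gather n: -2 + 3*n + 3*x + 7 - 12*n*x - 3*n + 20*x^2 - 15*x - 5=-12*n*x + 20*x^2 - 12*x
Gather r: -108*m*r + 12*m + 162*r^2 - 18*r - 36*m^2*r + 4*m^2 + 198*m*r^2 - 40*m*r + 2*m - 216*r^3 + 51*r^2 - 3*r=4*m^2 + 14*m - 216*r^3 + r^2*(198*m + 213) + r*(-36*m^2 - 148*m - 21)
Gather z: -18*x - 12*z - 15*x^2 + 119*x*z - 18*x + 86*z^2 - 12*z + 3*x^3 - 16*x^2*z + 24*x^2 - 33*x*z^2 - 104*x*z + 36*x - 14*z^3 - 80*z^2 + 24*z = 3*x^3 + 9*x^2 - 14*z^3 + z^2*(6 - 33*x) + z*(-16*x^2 + 15*x)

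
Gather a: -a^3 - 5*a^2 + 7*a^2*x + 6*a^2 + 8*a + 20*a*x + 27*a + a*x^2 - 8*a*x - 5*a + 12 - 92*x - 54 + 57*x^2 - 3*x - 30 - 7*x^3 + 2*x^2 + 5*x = -a^3 + a^2*(7*x + 1) + a*(x^2 + 12*x + 30) - 7*x^3 + 59*x^2 - 90*x - 72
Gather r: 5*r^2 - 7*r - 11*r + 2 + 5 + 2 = 5*r^2 - 18*r + 9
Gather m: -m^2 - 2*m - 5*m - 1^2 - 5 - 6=-m^2 - 7*m - 12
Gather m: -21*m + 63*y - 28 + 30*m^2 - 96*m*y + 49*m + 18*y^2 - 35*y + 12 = 30*m^2 + m*(28 - 96*y) + 18*y^2 + 28*y - 16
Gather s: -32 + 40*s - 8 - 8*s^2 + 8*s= -8*s^2 + 48*s - 40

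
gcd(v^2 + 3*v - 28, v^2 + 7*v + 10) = 1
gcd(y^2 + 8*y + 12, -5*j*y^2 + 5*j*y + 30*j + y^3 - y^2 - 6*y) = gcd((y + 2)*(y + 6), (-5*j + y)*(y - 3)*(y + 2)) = y + 2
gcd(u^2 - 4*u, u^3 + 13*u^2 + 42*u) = u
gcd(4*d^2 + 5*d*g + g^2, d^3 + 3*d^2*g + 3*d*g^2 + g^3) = d + g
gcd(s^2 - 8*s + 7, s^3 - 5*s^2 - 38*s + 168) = s - 7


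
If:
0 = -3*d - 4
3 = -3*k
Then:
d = -4/3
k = -1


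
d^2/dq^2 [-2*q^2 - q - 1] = -4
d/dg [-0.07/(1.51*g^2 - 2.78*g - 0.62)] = (0.2114*g - 0.1946)/(-1.51*g^2 + 2.78*g + 0.62)^2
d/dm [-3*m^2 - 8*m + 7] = -6*m - 8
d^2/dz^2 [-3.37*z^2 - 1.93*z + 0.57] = -6.74000000000000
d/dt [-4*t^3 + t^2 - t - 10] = -12*t^2 + 2*t - 1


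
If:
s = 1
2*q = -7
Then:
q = -7/2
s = 1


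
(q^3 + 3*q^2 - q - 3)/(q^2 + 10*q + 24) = (q^3 + 3*q^2 - q - 3)/(q^2 + 10*q + 24)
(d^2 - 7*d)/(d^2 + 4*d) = (d - 7)/(d + 4)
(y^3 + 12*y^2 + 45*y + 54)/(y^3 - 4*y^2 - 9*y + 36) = (y^2 + 9*y + 18)/(y^2 - 7*y + 12)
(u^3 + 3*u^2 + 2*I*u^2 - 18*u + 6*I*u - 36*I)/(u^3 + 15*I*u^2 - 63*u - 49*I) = (u^3 + u^2*(3 + 2*I) + 6*u*(-3 + I) - 36*I)/(u^3 + 15*I*u^2 - 63*u - 49*I)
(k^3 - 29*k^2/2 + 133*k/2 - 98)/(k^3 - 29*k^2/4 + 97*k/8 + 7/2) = 4*(k - 7)/(4*k + 1)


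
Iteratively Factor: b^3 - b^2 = (b)*(b^2 - b) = b^2*(b - 1)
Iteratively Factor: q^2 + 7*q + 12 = (q + 4)*(q + 3)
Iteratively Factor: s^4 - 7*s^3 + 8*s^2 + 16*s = (s - 4)*(s^3 - 3*s^2 - 4*s) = (s - 4)^2*(s^2 + s) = (s - 4)^2*(s + 1)*(s)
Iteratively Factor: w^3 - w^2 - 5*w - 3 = (w + 1)*(w^2 - 2*w - 3) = (w + 1)^2*(w - 3)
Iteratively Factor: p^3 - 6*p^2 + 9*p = (p - 3)*(p^2 - 3*p) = (p - 3)^2*(p)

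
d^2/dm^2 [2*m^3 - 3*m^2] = 12*m - 6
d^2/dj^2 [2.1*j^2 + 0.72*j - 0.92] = 4.20000000000000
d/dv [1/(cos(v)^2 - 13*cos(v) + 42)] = (2*cos(v) - 13)*sin(v)/(cos(v)^2 - 13*cos(v) + 42)^2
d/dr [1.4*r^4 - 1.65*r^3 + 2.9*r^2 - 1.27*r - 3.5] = 5.6*r^3 - 4.95*r^2 + 5.8*r - 1.27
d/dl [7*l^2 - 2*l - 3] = 14*l - 2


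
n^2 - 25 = (n - 5)*(n + 5)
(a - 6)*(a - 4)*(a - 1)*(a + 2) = a^4 - 9*a^3 + 12*a^2 + 44*a - 48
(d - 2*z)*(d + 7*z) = d^2 + 5*d*z - 14*z^2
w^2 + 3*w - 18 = (w - 3)*(w + 6)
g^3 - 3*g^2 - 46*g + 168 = (g - 6)*(g - 4)*(g + 7)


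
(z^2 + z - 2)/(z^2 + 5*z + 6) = (z - 1)/(z + 3)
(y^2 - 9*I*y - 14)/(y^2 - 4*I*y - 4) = (y - 7*I)/(y - 2*I)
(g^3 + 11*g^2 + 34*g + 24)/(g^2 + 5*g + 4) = g + 6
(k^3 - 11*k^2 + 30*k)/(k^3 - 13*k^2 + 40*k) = (k - 6)/(k - 8)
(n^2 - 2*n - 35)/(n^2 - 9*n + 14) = (n + 5)/(n - 2)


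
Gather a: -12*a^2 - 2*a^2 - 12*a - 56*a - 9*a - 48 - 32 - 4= -14*a^2 - 77*a - 84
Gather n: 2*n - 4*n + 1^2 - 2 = -2*n - 1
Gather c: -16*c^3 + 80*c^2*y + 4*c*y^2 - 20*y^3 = -16*c^3 + 80*c^2*y + 4*c*y^2 - 20*y^3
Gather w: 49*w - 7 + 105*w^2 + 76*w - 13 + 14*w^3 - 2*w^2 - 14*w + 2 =14*w^3 + 103*w^2 + 111*w - 18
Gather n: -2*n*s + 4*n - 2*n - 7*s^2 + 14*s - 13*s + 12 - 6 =n*(2 - 2*s) - 7*s^2 + s + 6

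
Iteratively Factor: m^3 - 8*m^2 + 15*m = (m - 3)*(m^2 - 5*m) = (m - 5)*(m - 3)*(m)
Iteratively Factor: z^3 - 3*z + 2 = (z - 1)*(z^2 + z - 2) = (z - 1)*(z + 2)*(z - 1)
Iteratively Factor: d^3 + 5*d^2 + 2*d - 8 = (d + 2)*(d^2 + 3*d - 4) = (d - 1)*(d + 2)*(d + 4)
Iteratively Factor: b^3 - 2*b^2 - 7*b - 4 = (b - 4)*(b^2 + 2*b + 1) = (b - 4)*(b + 1)*(b + 1)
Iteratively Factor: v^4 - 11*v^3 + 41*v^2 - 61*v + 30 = (v - 2)*(v^3 - 9*v^2 + 23*v - 15) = (v - 2)*(v - 1)*(v^2 - 8*v + 15) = (v - 5)*(v - 2)*(v - 1)*(v - 3)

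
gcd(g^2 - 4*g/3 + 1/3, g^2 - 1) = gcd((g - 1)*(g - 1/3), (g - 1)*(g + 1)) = g - 1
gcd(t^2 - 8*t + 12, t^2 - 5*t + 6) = t - 2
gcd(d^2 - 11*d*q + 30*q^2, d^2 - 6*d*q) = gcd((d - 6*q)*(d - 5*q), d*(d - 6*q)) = -d + 6*q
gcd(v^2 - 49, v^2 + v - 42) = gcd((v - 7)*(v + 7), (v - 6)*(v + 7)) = v + 7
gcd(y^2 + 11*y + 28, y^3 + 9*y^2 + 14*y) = y + 7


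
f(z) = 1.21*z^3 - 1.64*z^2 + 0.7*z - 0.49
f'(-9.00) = 324.25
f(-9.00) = -1021.72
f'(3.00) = 23.53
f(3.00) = 19.52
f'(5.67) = 98.80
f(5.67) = 171.32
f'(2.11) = 9.94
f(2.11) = 5.05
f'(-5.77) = 140.48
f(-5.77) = -291.57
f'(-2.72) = 36.48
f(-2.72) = -38.88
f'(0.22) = 0.15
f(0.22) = -0.40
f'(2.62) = 17.02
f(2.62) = 11.85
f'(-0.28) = 1.90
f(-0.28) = -0.84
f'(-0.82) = 5.83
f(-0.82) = -2.83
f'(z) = 3.63*z^2 - 3.28*z + 0.7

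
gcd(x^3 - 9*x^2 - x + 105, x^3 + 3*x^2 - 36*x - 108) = x + 3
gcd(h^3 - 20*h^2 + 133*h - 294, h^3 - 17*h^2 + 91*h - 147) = h^2 - 14*h + 49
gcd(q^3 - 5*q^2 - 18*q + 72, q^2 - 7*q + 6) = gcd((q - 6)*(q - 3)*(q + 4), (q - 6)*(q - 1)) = q - 6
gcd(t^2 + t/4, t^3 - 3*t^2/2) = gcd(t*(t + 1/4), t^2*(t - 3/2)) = t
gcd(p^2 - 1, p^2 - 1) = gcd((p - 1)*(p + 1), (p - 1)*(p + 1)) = p^2 - 1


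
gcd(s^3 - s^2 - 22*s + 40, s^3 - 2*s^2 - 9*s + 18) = s - 2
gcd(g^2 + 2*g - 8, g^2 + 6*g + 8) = g + 4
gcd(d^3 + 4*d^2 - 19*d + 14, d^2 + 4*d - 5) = d - 1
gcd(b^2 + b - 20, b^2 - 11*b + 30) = 1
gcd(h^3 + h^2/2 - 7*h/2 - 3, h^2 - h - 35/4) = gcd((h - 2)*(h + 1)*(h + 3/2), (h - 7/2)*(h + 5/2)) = 1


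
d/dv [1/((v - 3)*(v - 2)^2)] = ((3 - v)*(v - 2) - 2*(v - 3)^2)/((v - 3)^3*(v - 2)^3)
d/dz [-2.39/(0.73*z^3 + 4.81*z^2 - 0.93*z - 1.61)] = (5.2341*z^2 + 22.9918*z - 2.2227)/(0.73*z^3 + 4.81*z^2 - 0.93*z - 1.61)^2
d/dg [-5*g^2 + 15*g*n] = -10*g + 15*n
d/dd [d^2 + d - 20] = 2*d + 1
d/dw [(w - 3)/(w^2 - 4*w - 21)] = (w^2 - 4*w - 2*(w - 3)*(w - 2) - 21)/(-w^2 + 4*w + 21)^2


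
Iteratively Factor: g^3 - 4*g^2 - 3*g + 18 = (g - 3)*(g^2 - g - 6) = (g - 3)*(g + 2)*(g - 3)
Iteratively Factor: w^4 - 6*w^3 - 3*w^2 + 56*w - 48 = (w - 1)*(w^3 - 5*w^2 - 8*w + 48) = (w - 4)*(w - 1)*(w^2 - w - 12) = (w - 4)^2*(w - 1)*(w + 3)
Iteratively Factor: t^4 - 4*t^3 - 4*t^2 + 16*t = (t - 4)*(t^3 - 4*t) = t*(t - 4)*(t^2 - 4) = t*(t - 4)*(t - 2)*(t + 2)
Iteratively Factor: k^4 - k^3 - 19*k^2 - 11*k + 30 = (k + 3)*(k^3 - 4*k^2 - 7*k + 10) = (k - 1)*(k + 3)*(k^2 - 3*k - 10) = (k - 5)*(k - 1)*(k + 3)*(k + 2)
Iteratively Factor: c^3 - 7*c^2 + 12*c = (c - 3)*(c^2 - 4*c) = c*(c - 3)*(c - 4)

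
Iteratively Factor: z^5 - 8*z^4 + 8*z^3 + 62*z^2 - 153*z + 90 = (z - 1)*(z^4 - 7*z^3 + z^2 + 63*z - 90) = (z - 5)*(z - 1)*(z^3 - 2*z^2 - 9*z + 18) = (z - 5)*(z - 2)*(z - 1)*(z^2 - 9) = (z - 5)*(z - 2)*(z - 1)*(z + 3)*(z - 3)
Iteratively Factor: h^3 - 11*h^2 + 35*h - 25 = (h - 5)*(h^2 - 6*h + 5) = (h - 5)^2*(h - 1)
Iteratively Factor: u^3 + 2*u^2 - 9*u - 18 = (u + 2)*(u^2 - 9) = (u - 3)*(u + 2)*(u + 3)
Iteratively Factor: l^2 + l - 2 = (l + 2)*(l - 1)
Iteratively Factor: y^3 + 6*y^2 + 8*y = (y + 2)*(y^2 + 4*y) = (y + 2)*(y + 4)*(y)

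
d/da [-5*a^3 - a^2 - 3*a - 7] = -15*a^2 - 2*a - 3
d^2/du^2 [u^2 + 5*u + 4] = 2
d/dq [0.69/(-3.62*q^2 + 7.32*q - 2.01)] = (4.9956*q - 5.0508)/(3.62*q^2 - 7.32*q + 2.01)^2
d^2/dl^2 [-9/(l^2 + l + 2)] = 18*(l^2 + l - (2*l + 1)^2 + 2)/(l^2 + l + 2)^3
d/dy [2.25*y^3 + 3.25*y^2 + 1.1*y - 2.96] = 6.75*y^2 + 6.5*y + 1.1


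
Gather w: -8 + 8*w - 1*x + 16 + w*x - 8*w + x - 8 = w*x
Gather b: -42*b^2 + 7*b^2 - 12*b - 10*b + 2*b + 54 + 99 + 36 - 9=-35*b^2 - 20*b + 180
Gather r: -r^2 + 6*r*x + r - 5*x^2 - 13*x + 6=-r^2 + r*(6*x + 1) - 5*x^2 - 13*x + 6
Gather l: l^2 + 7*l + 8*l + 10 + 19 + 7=l^2 + 15*l + 36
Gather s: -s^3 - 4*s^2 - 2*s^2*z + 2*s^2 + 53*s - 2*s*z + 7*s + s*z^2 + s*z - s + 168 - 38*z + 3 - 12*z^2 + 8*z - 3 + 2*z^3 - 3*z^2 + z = -s^3 + s^2*(-2*z - 2) + s*(z^2 - z + 59) + 2*z^3 - 15*z^2 - 29*z + 168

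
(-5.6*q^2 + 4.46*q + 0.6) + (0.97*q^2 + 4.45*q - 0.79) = -4.63*q^2 + 8.91*q - 0.19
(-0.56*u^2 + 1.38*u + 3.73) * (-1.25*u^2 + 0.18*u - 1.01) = 0.7*u^4 - 1.8258*u^3 - 3.8485*u^2 - 0.7224*u - 3.7673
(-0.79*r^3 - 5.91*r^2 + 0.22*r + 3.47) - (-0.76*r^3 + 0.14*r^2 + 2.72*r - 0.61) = -0.03*r^3 - 6.05*r^2 - 2.5*r + 4.08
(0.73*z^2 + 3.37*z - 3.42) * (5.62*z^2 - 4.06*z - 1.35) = 4.1026*z^4 + 15.9756*z^3 - 33.8881*z^2 + 9.3357*z + 4.617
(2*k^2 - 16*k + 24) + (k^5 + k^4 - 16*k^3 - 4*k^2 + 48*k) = k^5 + k^4 - 16*k^3 - 2*k^2 + 32*k + 24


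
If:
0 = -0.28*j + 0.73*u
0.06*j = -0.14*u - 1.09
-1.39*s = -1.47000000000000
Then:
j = -9.59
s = 1.06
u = -3.68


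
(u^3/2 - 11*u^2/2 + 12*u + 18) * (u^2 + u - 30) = u^5/2 - 5*u^4 - 17*u^3/2 + 195*u^2 - 342*u - 540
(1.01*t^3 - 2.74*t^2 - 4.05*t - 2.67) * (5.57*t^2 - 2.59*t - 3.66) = 5.6257*t^5 - 17.8777*t^4 - 19.1585*t^3 + 5.646*t^2 + 21.7383*t + 9.7722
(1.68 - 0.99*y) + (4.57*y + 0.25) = 3.58*y + 1.93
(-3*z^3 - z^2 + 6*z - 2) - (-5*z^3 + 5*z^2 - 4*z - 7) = 2*z^3 - 6*z^2 + 10*z + 5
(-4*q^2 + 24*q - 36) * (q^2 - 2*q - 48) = -4*q^4 + 32*q^3 + 108*q^2 - 1080*q + 1728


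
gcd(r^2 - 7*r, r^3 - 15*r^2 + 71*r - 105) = r - 7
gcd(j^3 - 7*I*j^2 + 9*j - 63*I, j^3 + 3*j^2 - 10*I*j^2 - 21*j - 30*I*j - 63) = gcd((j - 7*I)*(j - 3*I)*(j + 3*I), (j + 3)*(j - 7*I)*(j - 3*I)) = j^2 - 10*I*j - 21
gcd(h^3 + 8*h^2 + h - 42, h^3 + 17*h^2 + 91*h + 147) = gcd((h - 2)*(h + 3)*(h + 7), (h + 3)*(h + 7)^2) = h^2 + 10*h + 21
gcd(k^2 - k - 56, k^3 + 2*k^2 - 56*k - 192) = k - 8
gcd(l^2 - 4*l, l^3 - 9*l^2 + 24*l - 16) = l - 4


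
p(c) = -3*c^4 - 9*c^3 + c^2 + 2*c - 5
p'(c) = -12*c^3 - 27*c^2 + 2*c + 2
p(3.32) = -681.17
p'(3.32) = -728.10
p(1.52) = -47.27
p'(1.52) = -99.48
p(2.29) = -185.76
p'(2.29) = -279.12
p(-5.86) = -1708.93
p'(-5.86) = 1477.87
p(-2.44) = 20.48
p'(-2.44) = 10.69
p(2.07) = -131.48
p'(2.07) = -215.99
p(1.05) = -15.86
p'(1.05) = -39.56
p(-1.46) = 8.59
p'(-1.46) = -21.13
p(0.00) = -5.00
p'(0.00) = 2.00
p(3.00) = -476.00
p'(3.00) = -559.00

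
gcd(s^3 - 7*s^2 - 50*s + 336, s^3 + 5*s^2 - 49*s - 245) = s + 7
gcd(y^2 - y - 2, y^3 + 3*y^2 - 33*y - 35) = y + 1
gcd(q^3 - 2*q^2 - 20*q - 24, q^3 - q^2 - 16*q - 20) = q^2 + 4*q + 4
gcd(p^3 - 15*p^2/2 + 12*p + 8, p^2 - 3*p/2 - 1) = p + 1/2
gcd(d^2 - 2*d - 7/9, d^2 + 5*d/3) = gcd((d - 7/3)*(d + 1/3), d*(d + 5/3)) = 1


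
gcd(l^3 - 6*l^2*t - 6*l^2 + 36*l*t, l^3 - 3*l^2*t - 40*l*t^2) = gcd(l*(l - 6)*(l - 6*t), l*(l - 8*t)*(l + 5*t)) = l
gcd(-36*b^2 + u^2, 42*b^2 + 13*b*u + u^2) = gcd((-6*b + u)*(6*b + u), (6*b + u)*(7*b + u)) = 6*b + u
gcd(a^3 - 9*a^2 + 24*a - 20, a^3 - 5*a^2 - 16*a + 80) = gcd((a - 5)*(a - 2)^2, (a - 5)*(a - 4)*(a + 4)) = a - 5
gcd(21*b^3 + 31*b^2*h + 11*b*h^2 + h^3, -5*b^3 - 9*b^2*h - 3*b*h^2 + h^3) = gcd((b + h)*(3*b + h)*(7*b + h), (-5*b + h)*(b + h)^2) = b + h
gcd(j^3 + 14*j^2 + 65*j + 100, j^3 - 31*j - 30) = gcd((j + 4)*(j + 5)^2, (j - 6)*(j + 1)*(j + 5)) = j + 5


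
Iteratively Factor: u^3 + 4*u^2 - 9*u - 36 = (u + 3)*(u^2 + u - 12) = (u - 3)*(u + 3)*(u + 4)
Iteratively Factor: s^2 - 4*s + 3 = (s - 1)*(s - 3)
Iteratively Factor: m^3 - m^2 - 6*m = (m + 2)*(m^2 - 3*m) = m*(m + 2)*(m - 3)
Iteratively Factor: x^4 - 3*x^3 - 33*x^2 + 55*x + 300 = (x + 3)*(x^3 - 6*x^2 - 15*x + 100) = (x - 5)*(x + 3)*(x^2 - x - 20) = (x - 5)*(x + 3)*(x + 4)*(x - 5)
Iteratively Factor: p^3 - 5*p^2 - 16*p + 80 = (p - 4)*(p^2 - p - 20) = (p - 5)*(p - 4)*(p + 4)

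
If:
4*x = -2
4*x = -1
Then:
No Solution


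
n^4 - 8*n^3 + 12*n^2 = n^2*(n - 6)*(n - 2)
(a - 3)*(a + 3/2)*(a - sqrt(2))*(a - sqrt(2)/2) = a^4 - 3*sqrt(2)*a^3/2 - 3*a^3/2 - 7*a^2/2 + 9*sqrt(2)*a^2/4 - 3*a/2 + 27*sqrt(2)*a/4 - 9/2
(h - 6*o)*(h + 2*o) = h^2 - 4*h*o - 12*o^2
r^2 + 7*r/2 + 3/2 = (r + 1/2)*(r + 3)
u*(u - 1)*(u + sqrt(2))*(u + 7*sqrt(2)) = u^4 - u^3 + 8*sqrt(2)*u^3 - 8*sqrt(2)*u^2 + 14*u^2 - 14*u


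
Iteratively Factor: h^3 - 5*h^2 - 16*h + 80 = (h - 4)*(h^2 - h - 20) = (h - 5)*(h - 4)*(h + 4)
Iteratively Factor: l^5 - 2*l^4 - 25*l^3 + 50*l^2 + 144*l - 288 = (l - 3)*(l^4 + l^3 - 22*l^2 - 16*l + 96) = (l - 4)*(l - 3)*(l^3 + 5*l^2 - 2*l - 24) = (l - 4)*(l - 3)*(l + 3)*(l^2 + 2*l - 8) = (l - 4)*(l - 3)*(l + 3)*(l + 4)*(l - 2)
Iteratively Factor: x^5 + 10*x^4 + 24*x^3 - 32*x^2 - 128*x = (x)*(x^4 + 10*x^3 + 24*x^2 - 32*x - 128) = x*(x + 4)*(x^3 + 6*x^2 - 32) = x*(x + 4)^2*(x^2 + 2*x - 8) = x*(x + 4)^3*(x - 2)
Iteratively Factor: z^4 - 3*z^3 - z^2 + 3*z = (z)*(z^3 - 3*z^2 - z + 3) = z*(z - 3)*(z^2 - 1) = z*(z - 3)*(z + 1)*(z - 1)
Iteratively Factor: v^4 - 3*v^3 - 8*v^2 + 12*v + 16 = (v + 1)*(v^3 - 4*v^2 - 4*v + 16) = (v - 4)*(v + 1)*(v^2 - 4) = (v - 4)*(v + 1)*(v + 2)*(v - 2)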